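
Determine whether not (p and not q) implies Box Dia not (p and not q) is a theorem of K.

Invalid (countermodel exists)

Tableau for the negation not (not (p and not q) implies Box Dia not (p and not q)):
1. not (not (p and not q) implies Box Dia not (p and not q)), u
2. not (p and not q), u
3. not Box Dia not (p and not q), u
4. q, u
5. not Dia not (p and not q), v
Accessibility: uRv
The negation has an open branch (countermodel exists).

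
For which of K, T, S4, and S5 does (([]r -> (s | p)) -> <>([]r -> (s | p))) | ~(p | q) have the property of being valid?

T, S4, S5

K-tableau for the negation ~((([]r -> (s | p)) -> <>([]r -> (s | p))) | ~(p | q)):
1. ~((([]r -> (s | p)) -> <>([]r -> (s | p))) | ~(p | q)), w0
2. ~(([]r -> (s | p)) -> <>([]r -> (s | p))), w0
3. p | q, w0
4. []r -> (s | p), w0
5. ~<>([]r -> (s | p)), w0
6. q, w0
7. s | p, w0
8. p, w0
Complete open branch: countermodel on a K-frame, so not valid in K.
T-tableau for the negation ~((([]r -> (s | p)) -> <>([]r -> (s | p))) | ~(p | q)):
1. ~((([]r -> (s | p)) -> <>([]r -> (s | p))) | ~(p | q)), w0
2. ~(([]r -> (s | p)) -> <>([]r -> (s | p))), w0
3. p | q, w0
4. []r -> (s | p), w0
5. ~<>([]r -> (s | p)), w0
6. ~([]r -> (s | p)), w0
7. []r, w0
8. ~(s | p), w0
9. ~s, w0
10. ~p, w0
11. r, w0
12. q, w0
13. ~[]r, w0
14. ~r, w1
15. ~([]r -> (s | p)), w1
16. []r, w1
17. ~(s | p), w1
18. ~s, w1
19. ~p, w1
20. r, w1
Accessibility: w0Rw0, w0Rw1, w1Rw1
Branch closes: r and ~r both at w1.
Every branch closes (one shown): valid in T, hence also in S4, S5 (every theorem of T is a theorem of S4 and S5).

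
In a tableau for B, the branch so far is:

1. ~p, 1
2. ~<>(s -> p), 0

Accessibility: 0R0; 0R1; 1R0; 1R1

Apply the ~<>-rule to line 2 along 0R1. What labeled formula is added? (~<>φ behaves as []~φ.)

~<>φ behaves as []~φ: propagate the negated body to each accessible world.

~(s -> p), 1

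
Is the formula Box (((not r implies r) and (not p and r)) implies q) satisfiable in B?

1. Box (((not r implies r) and (not p and r)) implies q), 0
2. ((not r implies r) and (not p and r)) implies q, 0
3. q, 0
Accessibility: 0R0

Satisfiable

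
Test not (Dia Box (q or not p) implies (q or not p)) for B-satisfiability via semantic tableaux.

Unsatisfiable (every branch closes)

1. not (Dia Box (q or not p) implies (q or not p)), w0
2. Dia Box (q or not p), w0   [neg-implies-rule on 1]
3. not (q or not p), w0   [neg-implies-rule on 1]
4. not q, w0   [neg-or-rule on 3]
5. p, w0   [neg-or-rule on 3]
6. Box (q or not p), w1   [Dia-rule on 2: fresh world w1, w0Rw1]
7. q or not p, w0   [Box-rule on 6 via w1Rw0]
8. q or not p, w1   [Box-rule on 6 via w1Rw1]
9. not p, w0   [or-rule on 7 (branches; this branch)]
Accessibility: w0Rw0, w0Rw1, w1Rw0, w1Rw1
Branch closes: p and not p both at w0.
Every branch closes; the branch above is one of them.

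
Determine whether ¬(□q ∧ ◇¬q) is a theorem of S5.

Tableau for the negation □q ∧ ◇¬q:
1. □q ∧ ◇¬q, 0
2. □q, 0
3. ◇¬q, 0
4. q, 0
5. ¬q, 1
6. q, 1
Accessibility: 0R0, 0R1, 1R0, 1R1
Branch closes: q and ¬q both at 1.
Every branch of the negation's tableau closes; the branch above is one of them.

Valid in S5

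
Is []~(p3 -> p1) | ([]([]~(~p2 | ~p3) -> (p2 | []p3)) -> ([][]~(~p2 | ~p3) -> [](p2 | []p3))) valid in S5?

Tableau for the negation ~([]~(p3 -> p1) | ([]([]~(~p2 | ~p3) -> (p2 | []p3)) -> ([][]~(~p2 | ~p3) -> [](p2 | []p3)))):
1. ~([]~(p3 -> p1) | ([]([]~(~p2 | ~p3) -> (p2 | []p3)) -> ([][]~(~p2 | ~p3) -> [](p2 | []p3)))), 0
2. ~[]~(p3 -> p1), 0
3. ~([]([]~(~p2 | ~p3) -> (p2 | []p3)) -> ([][]~(~p2 | ~p3) -> [](p2 | []p3))), 0
4. []([]~(~p2 | ~p3) -> (p2 | []p3)), 0
5. ~([][]~(~p2 | ~p3) -> [](p2 | []p3)), 0
6. [][]~(~p2 | ~p3), 0
7. ~[](p2 | []p3), 0
8. []~(~p2 | ~p3) -> (p2 | []p3), 0
9. []~(~p2 | ~p3), 0
10. ~(~p2 | ~p3), 0
11. p2, 0
12. p3, 0
13. p2 | []p3, 0
14. []p3, 0
15. p3 -> p1, 1
16. []~(~p2 | ~p3) -> (p2 | []p3), 1
17. []~(~p2 | ~p3), 1
18. ~(~p2 | ~p3), 1
19. p2, 1
20. p3, 1
21. p1, 1
22. p2 | []p3, 1
23. []p3, 1
24. ~(p2 | []p3), 2
25. ~p2, 2
26. ~[]p3, 2
27. []~(~p2 | ~p3) -> (p2 | []p3), 2
28. []~(~p2 | ~p3), 2
29. ~(~p2 | ~p3), 2
30. p2, 2
31. p3, 2
Accessibility: 0R0, 0R1, 0R2, 1R0, 1R1, 1R2, 2R0, 2R1, 2R2
Branch closes: p2 and ~p2 both at 2.
All branches of the negation close; one closing branch shown above.

Valid in S5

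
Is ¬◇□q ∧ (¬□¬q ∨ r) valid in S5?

Tableau for the negation ¬(¬◇□q ∧ (¬□¬q ∨ r)):
1. ¬(¬◇□q ∧ (¬□¬q ∨ r)), w0
2. ¬(¬□¬q ∨ r), w0   [¬∧-rule on 1 (branches; this branch)]
3. □¬q, w0   [¬∨-rule on 2]
4. ¬r, w0   [¬∨-rule on 2]
5. ¬q, w0   [□-rule on 3 via w0Rw0]
Accessibility: w0Rw0
The negation has an open branch (countermodel exists).

Invalid (countermodel exists)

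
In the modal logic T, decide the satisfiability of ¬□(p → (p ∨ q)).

1. ¬□(p → (p ∨ q)), u
2. ¬(p → (p ∨ q)), v
3. p, v
4. ¬(p ∨ q), v
5. ¬p, v
6. ¬q, v
Accessibility: uRu, uRv, vRv
Branch closes: p and ¬p both at v.
(One branch shown.) All branches close.

Unsatisfiable (every branch closes)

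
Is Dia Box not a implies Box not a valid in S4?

Tableau for the negation not (Dia Box not a implies Box not a):
1. not (Dia Box not a implies Box not a), u
2. Dia Box not a, u
3. not Box not a, u
4. Box not a, v
5. not a, v
6. a, w
Accessibility: uRu, uRv, uRw, vRv, wRw
The negation has an open branch (countermodel exists).

No, not valid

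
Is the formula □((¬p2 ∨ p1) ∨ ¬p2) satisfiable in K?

Yes, satisfiable

1. □((¬p2 ∨ p1) ∨ ¬p2), w0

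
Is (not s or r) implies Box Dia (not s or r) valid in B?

Yes, valid

Tableau for the negation not ((not s or r) implies Box Dia (not s or r)):
1. not ((not s or r) implies Box Dia (not s or r)), w0
2. not s or r, w0   [neg-implies-rule on 1]
3. not Box Dia (not s or r), w0   [neg-implies-rule on 1]
4. r, w0   [or-rule on 2 (branches; this branch)]
5. not Dia (not s or r), w1   [neg-Box-rule on 3: fresh world w1, w0Rw1]
6. not (not s or r), w0   [neg-Dia-rule on 5 via w1Rw0]
7. s, w0   [neg-or-rule on 6]
8. not r, w0   [neg-or-rule on 6]
Accessibility: w0Rw0, w0Rw1, w1Rw0, w1Rw1
Branch closes: r and not r both at w0.
Every branch of the negation's tableau closes; the branch above is one of them.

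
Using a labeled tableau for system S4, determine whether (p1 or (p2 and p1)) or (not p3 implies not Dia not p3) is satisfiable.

1. (p1 or (p2 and p1)) or (not p3 implies not Dia not p3), u
2. not p3 implies not Dia not p3, u
3. not Dia not p3, u
4. p3, u
Accessibility: uRu

Satisfiable (open branch found)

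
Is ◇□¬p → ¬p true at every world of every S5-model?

Tableau for the negation ¬(◇□¬p → ¬p):
1. ¬(◇□¬p → ¬p), 0
2. ◇□¬p, 0   [¬→-rule on 1]
3. p, 0   [¬→-rule on 1]
4. □¬p, 1   [◇-rule on 2: fresh world 1, 0R1]
5. ¬p, 0   [□-rule on 4 via 1R0]
Accessibility: 0R0, 0R1, 1R0, 1R1
Branch closes: p and ¬p both at 0.
All branches of the negation close; one closing branch shown above.

Yes, valid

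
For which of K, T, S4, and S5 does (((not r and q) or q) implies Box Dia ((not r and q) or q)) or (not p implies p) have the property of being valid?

S5

S4-tableau for the negation not ((((not r and q) or q) implies Box Dia ((not r and q) or q)) or (not p implies p)):
1. not ((((not r and q) or q) implies Box Dia ((not r and q) or q)) or (not p implies p)), u
2. not (((not r and q) or q) implies Box Dia ((not r and q) or q)), u   [neg-or-rule on 1]
3. not (not p implies p), u   [neg-or-rule on 1]
4. (not r and q) or q, u   [neg-implies-rule on 2]
5. not Box Dia ((not r and q) or q), u   [neg-implies-rule on 2]
6. not p, u   [neg-implies-rule on 3]
7. q, u   [or-rule on 4 (branches; this branch)]
8. not Dia ((not r and q) or q), v   [neg-Box-rule on 5: fresh world v, uRv]
9. not ((not r and q) or q), v   [neg-Dia-rule on 8 via vRv]
10. not (not r and q), v   [neg-or-rule on 9]
11. not q, v   [neg-or-rule on 9]
Accessibility: uRu, uRv, vRv
Complete open branch: countermodel on an S4-frame, so not valid in S4, nor in K, T (the same frame is also a K-frame and a T-frame).
S5-tableau for the negation not ((((not r and q) or q) implies Box Dia ((not r and q) or q)) or (not p implies p)):
1. not ((((not r and q) or q) implies Box Dia ((not r and q) or q)) or (not p implies p)), u
2. not (((not r and q) or q) implies Box Dia ((not r and q) or q)), u   [neg-or-rule on 1]
3. not (not p implies p), u   [neg-or-rule on 1]
4. (not r and q) or q, u   [neg-implies-rule on 2]
5. not Box Dia ((not r and q) or q), u   [neg-implies-rule on 2]
6. not p, u   [neg-implies-rule on 3]
7. not r and q, u   [or-rule on 4 (branches; this branch)]
8. not r, u   [and-rule on 7]
9. q, u   [and-rule on 7]
10. not Dia ((not r and q) or q), v   [neg-Box-rule on 5: fresh world v, uRv]
11. not ((not r and q) or q), u   [neg-Dia-rule on 10 via vRu]
12. not (not r and q), u   [neg-or-rule on 11]
13. not q, u   [neg-or-rule on 11]
Accessibility: uRu, uRv, vRu, vRv
Branch closes: q and not q both at u.
Every branch closes (one shown): valid in S5.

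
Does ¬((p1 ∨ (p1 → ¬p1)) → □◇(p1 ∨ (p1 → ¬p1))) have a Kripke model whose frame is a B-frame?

Unsatisfiable

1. ¬((p1 ∨ (p1 → ¬p1)) → □◇(p1 ∨ (p1 → ¬p1))), u
2. p1 ∨ (p1 → ¬p1), u
3. ¬□◇(p1 ∨ (p1 → ¬p1)), u
4. p1 → ¬p1, u
5. ¬p1, u
6. ¬◇(p1 ∨ (p1 → ¬p1)), v
7. ¬(p1 ∨ (p1 → ¬p1)), u
8. ¬(p1 → ¬p1), u
9. p1, u
Accessibility: uRu, uRv, vRu, vRv
Branch closes: p1 and ¬p1 both at u.
All branches of the tableau close; one closing branch shown above.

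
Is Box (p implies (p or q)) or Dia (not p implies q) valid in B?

Tableau for the negation not (Box (p implies (p or q)) or Dia (not p implies q)):
1. not (Box (p implies (p or q)) or Dia (not p implies q)), u
2. not Box (p implies (p or q)), u   [neg-or-rule on 1]
3. not Dia (not p implies q), u   [neg-or-rule on 1]
4. not (not p implies q), u   [neg-Dia-rule on 3 via uRu]
5. not p, u   [neg-implies-rule on 4]
6. not q, u   [neg-implies-rule on 4]
7. not (p implies (p or q)), v   [neg-Box-rule on 2: fresh world v, uRv]
8. p, v   [neg-implies-rule on 7]
9. not (p or q), v   [neg-implies-rule on 7]
10. not p, v   [neg-or-rule on 9]
11. not q, v   [neg-or-rule on 9]
Accessibility: uRu, uRv, vRu, vRv
Branch closes: p and not p both at v.
All branches of the negation close; one closing branch shown above.

Valid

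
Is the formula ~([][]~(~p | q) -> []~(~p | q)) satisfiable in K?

Satisfiable (open branch found)

1. ~([][]~(~p | q) -> []~(~p | q)), u
2. [][]~(~p | q), u
3. ~[]~(~p | q), u
4. ~p | q, v
5. []~(~p | q), v
6. q, v
Accessibility: uRv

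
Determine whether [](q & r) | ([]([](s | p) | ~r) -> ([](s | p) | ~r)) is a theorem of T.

Yes, valid

Tableau for the negation ~([](q & r) | ([]([](s | p) | ~r) -> ([](s | p) | ~r))):
1. ~([](q & r) | ([]([](s | p) | ~r) -> ([](s | p) | ~r))), 0
2. ~[](q & r), 0   [~|-rule on 1]
3. ~([]([](s | p) | ~r) -> ([](s | p) | ~r)), 0   [~|-rule on 1]
4. []([](s | p) | ~r), 0   [~->-rule on 3]
5. ~([](s | p) | ~r), 0   [~->-rule on 3]
6. ~[](s | p), 0   [~|-rule on 5]
7. r, 0   [~|-rule on 5]
8. [](s | p) | ~r, 0   [[]-rule on 4 via 0R0]
9. [](s | p), 0   [|-rule on 8 (branches; this branch)]
10. s | p, 0   [[]-rule on 9 via 0R0]
11. p, 0   [|-rule on 10 (branches; this branch)]
12. ~(q & r), 1   [~[]-rule on 2: fresh world 1, 0R1]
13. [](s | p) | ~r, 1   [[]-rule on 4 via 0R1]
14. s | p, 1   [[]-rule on 9 via 0R1]
15. ~r, 1   [~&-rule on 12 (branches; this branch)]
16. p, 1   [|-rule on 14 (branches; this branch)]
17. ~(s | p), 2   [~[]-rule on 6: fresh world 2, 0R2]
18. ~s, 2   [~|-rule on 17]
19. ~p, 2   [~|-rule on 17]
20. [](s | p) | ~r, 2   [[]-rule on 4 via 0R2]
21. s | p, 2   [[]-rule on 9 via 0R2]
22. ~r, 2   [|-rule on 20 (branches; this branch)]
23. p, 2   [|-rule on 21 (branches; this branch)]
Accessibility: 0R0, 0R1, 0R2, 1R1, 2R2
Branch closes: p and ~p both at 2.
Every branch of the negation's tableau closes; the branch above is one of them.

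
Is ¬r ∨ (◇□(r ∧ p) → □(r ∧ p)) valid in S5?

Valid

Tableau for the negation ¬(¬r ∨ (◇□(r ∧ p) → □(r ∧ p))):
1. ¬(¬r ∨ (◇□(r ∧ p) → □(r ∧ p))), u
2. r, u
3. ¬(◇□(r ∧ p) → □(r ∧ p)), u
4. ◇□(r ∧ p), u
5. ¬□(r ∧ p), u
6. □(r ∧ p), v
7. r ∧ p, u
8. p, u
9. r ∧ p, v
10. r, v
11. p, v
12. ¬(r ∧ p), w
13. r ∧ p, w
14. r, w
15. p, w
16. ¬p, w
Accessibility: uRu, uRv, uRw, vRu, vRv, vRw, wRu, wRv, wRw
Branch closes: p and ¬p both at w.
Every branch of the negation's tableau closes; the branch above is one of them.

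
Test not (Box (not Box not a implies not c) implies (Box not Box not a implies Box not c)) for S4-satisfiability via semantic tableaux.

No, unsatisfiable

1. not (Box (not Box not a implies not c) implies (Box not Box not a implies Box not c)), w0
2. Box (not Box not a implies not c), w0
3. not (Box not Box not a implies Box not c), w0
4. Box not Box not a, w0
5. not Box not c, w0
6. not Box not a implies not c, w0
7. not Box not a, w0
8. not c, w0
9. c, w1
10. not Box not a implies not c, w1
11. not Box not a, w1
12. Box not a, w1
13. not a, w1
14. a, w2
15. not Box not a implies not c, w2
16. not Box not a, w2
17. not c, w2
18. a, w3
19. not Box not a implies not c, w3
20. not Box not a, w3
21. not a, w3
Accessibility: w0Rw0, w0Rw1, w0Rw2, w0Rw3, w1Rw1, w1Rw3, w2Rw2, w3Rw3
Branch closes: a and not a both at w3.
All branches of the tableau close; one closing branch shown above.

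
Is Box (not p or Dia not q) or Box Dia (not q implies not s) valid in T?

Tableau for the negation not (Box (not p or Dia not q) or Box Dia (not q implies not s)):
1. not (Box (not p or Dia not q) or Box Dia (not q implies not s)), w0
2. not Box (not p or Dia not q), w0   [neg-or-rule on 1]
3. not Box Dia (not q implies not s), w0   [neg-or-rule on 1]
4. not (not p or Dia not q), w1   [neg-Box-rule on 2: fresh world w1, w0Rw1]
5. p, w1   [neg-or-rule on 4]
6. not Dia not q, w1   [neg-or-rule on 4]
7. q, w1   [neg-Dia-rule on 6 via w1Rw1]
8. not Dia (not q implies not s), w2   [neg-Box-rule on 3: fresh world w2, w0Rw2]
9. not (not q implies not s), w2   [neg-Dia-rule on 8 via w2Rw2]
10. not q, w2   [neg-implies-rule on 9]
11. s, w2   [neg-implies-rule on 9]
Accessibility: w0Rw0, w0Rw1, w0Rw2, w1Rw1, w2Rw2
The negation has an open branch (countermodel exists).

Invalid (countermodel exists)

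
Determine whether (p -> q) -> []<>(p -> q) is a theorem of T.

Not valid

Tableau for the negation ~((p -> q) -> []<>(p -> q)):
1. ~((p -> q) -> []<>(p -> q)), 0
2. p -> q, 0
3. ~[]<>(p -> q), 0
4. q, 0
5. ~<>(p -> q), 1
6. ~(p -> q), 1
7. p, 1
8. ~q, 1
Accessibility: 0R0, 0R1, 1R1
The negation has an open branch (countermodel exists).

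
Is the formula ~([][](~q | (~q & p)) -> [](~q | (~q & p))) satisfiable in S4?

1. ~([][](~q | (~q & p)) -> [](~q | (~q & p))), 0
2. [][](~q | (~q & p)), 0
3. ~[](~q | (~q & p)), 0
4. [](~q | (~q & p)), 0
5. ~q | (~q & p), 0
6. ~q & p, 0
7. ~q, 0
8. p, 0
9. ~(~q | (~q & p)), 1
10. q, 1
11. ~(~q & p), 1
12. [](~q | (~q & p)), 1
13. ~q | (~q & p), 1
14. ~p, 1
15. ~q & p, 1
16. ~q, 1
17. p, 1
Accessibility: 0R0, 0R1, 1R1
Branch closes: q and ~q both at 1.
All branches of the tableau close; one closing branch shown above.

Unsatisfiable (every branch closes)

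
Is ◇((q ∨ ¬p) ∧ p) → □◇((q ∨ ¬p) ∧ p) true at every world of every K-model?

Tableau for the negation ¬(◇((q ∨ ¬p) ∧ p) → □◇((q ∨ ¬p) ∧ p)):
1. ¬(◇((q ∨ ¬p) ∧ p) → □◇((q ∨ ¬p) ∧ p)), u
2. ◇((q ∨ ¬p) ∧ p), u   [¬→-rule on 1]
3. ¬□◇((q ∨ ¬p) ∧ p), u   [¬→-rule on 1]
4. (q ∨ ¬p) ∧ p, v   [◇-rule on 2: fresh world v, uRv]
5. q ∨ ¬p, v   [∧-rule on 4]
6. p, v   [∧-rule on 4]
7. q, v   [∨-rule on 5 (branches; this branch)]
8. ¬◇((q ∨ ¬p) ∧ p), w   [¬□-rule on 3: fresh world w, uRw]
Accessibility: uRv, uRw
The negation has an open branch (countermodel exists).

Not valid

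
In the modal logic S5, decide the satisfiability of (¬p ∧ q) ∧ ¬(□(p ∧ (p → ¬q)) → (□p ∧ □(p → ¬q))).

No, unsatisfiable

1. (¬p ∧ q) ∧ ¬(□(p ∧ (p → ¬q)) → (□p ∧ □(p → ¬q))), u
2. ¬p ∧ q, u   [∧-rule on 1]
3. ¬(□(p ∧ (p → ¬q)) → (□p ∧ □(p → ¬q))), u   [∧-rule on 1]
4. ¬p, u   [∧-rule on 2]
5. q, u   [∧-rule on 2]
6. □(p ∧ (p → ¬q)), u   [¬→-rule on 3]
7. ¬(□p ∧ □(p → ¬q)), u   [¬→-rule on 3]
8. p ∧ (p → ¬q), u   [□-rule on 6 via uRu]
9. p, u   [∧-rule on 8]
10. p → ¬q, u   [∧-rule on 8]
Accessibility: uRu
Branch closes: p and ¬p both at u.
(One branch shown.) All branches close.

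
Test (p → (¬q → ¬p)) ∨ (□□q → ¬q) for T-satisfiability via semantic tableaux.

1. (p → (¬q → ¬p)) ∨ (□□q → ¬q), u
2. □□q → ¬q, u   [∨-rule on 1 (branches; this branch)]
3. ¬q, u   [→-rule on 2 (branches; this branch)]
Accessibility: uRu

Satisfiable (open branch found)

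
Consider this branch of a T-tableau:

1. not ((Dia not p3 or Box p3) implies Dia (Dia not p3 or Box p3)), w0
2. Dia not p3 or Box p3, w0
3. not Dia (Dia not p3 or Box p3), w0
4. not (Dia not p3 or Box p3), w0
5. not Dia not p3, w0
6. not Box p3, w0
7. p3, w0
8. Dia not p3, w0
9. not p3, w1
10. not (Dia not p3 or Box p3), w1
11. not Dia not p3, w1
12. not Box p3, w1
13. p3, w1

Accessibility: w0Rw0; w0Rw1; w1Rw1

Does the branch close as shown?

Both p3 and not p3 appear at w1.

Closed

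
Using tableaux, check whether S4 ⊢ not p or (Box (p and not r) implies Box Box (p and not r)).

Yes, valid

Tableau for the negation not (not p or (Box (p and not r) implies Box Box (p and not r))):
1. not (not p or (Box (p and not r) implies Box Box (p and not r))), w0
2. p, w0
3. not (Box (p and not r) implies Box Box (p and not r)), w0
4. Box (p and not r), w0
5. not Box Box (p and not r), w0
6. p and not r, w0
7. not r, w0
8. not Box (p and not r), w1
9. p and not r, w1
10. p, w1
11. not r, w1
12. not (p and not r), w2
13. p and not r, w2
14. p, w2
15. not r, w2
16. r, w2
Accessibility: w0Rw0, w0Rw1, w0Rw2, w1Rw1, w1Rw2, w2Rw2
Branch closes: r and not r both at w2.
All branches of the negation close; one closing branch shown above.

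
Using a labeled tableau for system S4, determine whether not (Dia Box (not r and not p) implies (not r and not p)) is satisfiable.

Satisfiable (open branch found)

1. not (Dia Box (not r and not p) implies (not r and not p)), 0
2. Dia Box (not r and not p), 0
3. not (not r and not p), 0
4. p, 0
5. Box (not r and not p), 1
6. not r and not p, 1
7. not r, 1
8. not p, 1
Accessibility: 0R0, 0R1, 1R1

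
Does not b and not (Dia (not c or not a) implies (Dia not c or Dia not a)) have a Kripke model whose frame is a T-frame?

1. not b and not (Dia (not c or not a) implies (Dia not c or Dia not a)), 0
2. not b, 0
3. not (Dia (not c or not a) implies (Dia not c or Dia not a)), 0
4. Dia (not c or not a), 0
5. not (Dia not c or Dia not a), 0
6. not Dia not c, 0
7. not Dia not a, 0
8. c, 0
9. a, 0
10. not c or not a, 1
11. c, 1
12. a, 1
13. not a, 1
Accessibility: 0R0, 0R1, 1R1
Branch closes: a and not a both at 1.
Every branch closes; the branch above is one of them.

No, unsatisfiable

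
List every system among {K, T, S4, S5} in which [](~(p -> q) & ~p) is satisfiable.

K-tableau for the formula:
1. [](~(p -> q) & ~p), u
Complete open branch: satisfiable in K.
T-tableau for the formula:
1. [](~(p -> q) & ~p), u
2. ~(p -> q) & ~p, u
3. ~(p -> q), u
4. ~p, u
5. p, u
6. ~q, u
Accessibility: uRu
Branch closes: p and ~p both at u.
Every branch closes (one shown): unsatisfiable in T, hence also in S4, S5 (every S4/S5-frame is a T-frame).

K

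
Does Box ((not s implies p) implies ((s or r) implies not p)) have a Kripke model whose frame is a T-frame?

Yes, satisfiable

1. Box ((not s implies p) implies ((s or r) implies not p)), u
2. (not s implies p) implies ((s or r) implies not p), u   [Box-rule on 1 via uRu]
3. (s or r) implies not p, u   [implies-rule on 2 (branches; this branch)]
4. not p, u   [implies-rule on 3 (branches; this branch)]
Accessibility: uRu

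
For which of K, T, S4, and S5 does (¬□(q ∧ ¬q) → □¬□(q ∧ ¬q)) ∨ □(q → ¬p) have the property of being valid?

T, S4, S5

K-tableau for the negation ¬((¬□(q ∧ ¬q) → □¬□(q ∧ ¬q)) ∨ □(q → ¬p)):
1. ¬((¬□(q ∧ ¬q) → □¬□(q ∧ ¬q)) ∨ □(q → ¬p)), u
2. ¬(¬□(q ∧ ¬q) → □¬□(q ∧ ¬q)), u   [¬∨-rule on 1]
3. ¬□(q → ¬p), u   [¬∨-rule on 1]
4. ¬□(q ∧ ¬q), u   [¬→-rule on 2]
5. ¬□¬□(q ∧ ¬q), u   [¬→-rule on 2]
6. ¬(q → ¬p), v   [¬□-rule on 3: fresh world v, uRv]
7. q, v   [¬→-rule on 6]
8. p, v   [¬→-rule on 6]
9. ¬(q ∧ ¬q), w   [¬□-rule on 4: fresh world w, uRw]
10. q, w   [¬∧-rule on 9 (branches; this branch)]
11. □(q ∧ ¬q), x   [¬□-rule on 5: fresh world x, uRx]
Accessibility: uRv, uRw, uRx
Complete open branch: countermodel on a K-frame, so not valid in K.
T-tableau for the negation ¬((¬□(q ∧ ¬q) → □¬□(q ∧ ¬q)) ∨ □(q → ¬p)):
1. ¬((¬□(q ∧ ¬q) → □¬□(q ∧ ¬q)) ∨ □(q → ¬p)), u
2. ¬(¬□(q ∧ ¬q) → □¬□(q ∧ ¬q)), u   [¬∨-rule on 1]
3. ¬□(q → ¬p), u   [¬∨-rule on 1]
4. ¬□(q ∧ ¬q), u   [¬→-rule on 2]
5. ¬□¬□(q ∧ ¬q), u   [¬→-rule on 2]
6. ¬(q → ¬p), v   [¬□-rule on 3: fresh world v, uRv]
7. q, v   [¬→-rule on 6]
8. p, v   [¬→-rule on 6]
9. ¬(q ∧ ¬q), w   [¬□-rule on 4: fresh world w, uRw]
10. q, w   [¬∧-rule on 9 (branches; this branch)]
11. □(q ∧ ¬q), x   [¬□-rule on 5: fresh world x, uRx]
12. q ∧ ¬q, x   [□-rule on 11 via xRx]
13. q, x   [∧-rule on 12]
14. ¬q, x   [∧-rule on 12]
Accessibility: uRu, uRv, uRw, uRx, vRv, wRw, xRx
Branch closes: q and ¬q both at x.
Every branch closes (one shown): valid in T, hence also in S4, S5 (every theorem of T is a theorem of S4 and S5).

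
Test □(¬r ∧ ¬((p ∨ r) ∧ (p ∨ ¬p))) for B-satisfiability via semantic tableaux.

1. □(¬r ∧ ¬((p ∨ r) ∧ (p ∨ ¬p))), 0
2. ¬r ∧ ¬((p ∨ r) ∧ (p ∨ ¬p)), 0
3. ¬r, 0
4. ¬((p ∨ r) ∧ (p ∨ ¬p)), 0
5. ¬(p ∨ r), 0
6. ¬p, 0
Accessibility: 0R0

Satisfiable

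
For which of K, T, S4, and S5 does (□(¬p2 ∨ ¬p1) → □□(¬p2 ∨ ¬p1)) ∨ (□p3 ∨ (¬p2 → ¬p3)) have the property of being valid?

T-tableau for the negation ¬((□(¬p2 ∨ ¬p1) → □□(¬p2 ∨ ¬p1)) ∨ (□p3 ∨ (¬p2 → ¬p3))):
1. ¬((□(¬p2 ∨ ¬p1) → □□(¬p2 ∨ ¬p1)) ∨ (□p3 ∨ (¬p2 → ¬p3))), 0
2. ¬(□(¬p2 ∨ ¬p1) → □□(¬p2 ∨ ¬p1)), 0
3. ¬(□p3 ∨ (¬p2 → ¬p3)), 0
4. □(¬p2 ∨ ¬p1), 0
5. ¬□□(¬p2 ∨ ¬p1), 0
6. ¬□p3, 0
7. ¬(¬p2 → ¬p3), 0
8. ¬p2, 0
9. p3, 0
10. ¬p2 ∨ ¬p1, 0
11. ¬p1, 0
12. ¬□(¬p2 ∨ ¬p1), 1
13. ¬p2 ∨ ¬p1, 1
14. ¬p1, 1
15. ¬p3, 2
16. ¬p2 ∨ ¬p1, 2
17. ¬p1, 2
18. ¬(¬p2 ∨ ¬p1), 3
19. p2, 3
20. p1, 3
Accessibility: 0R0, 0R1, 0R2, 1R1, 1R3, 2R2, 3R3
Complete open branch: countermodel on a T-frame, so not valid in T, nor in K (the same frame is also a K-frame).
S4-tableau for the negation ¬((□(¬p2 ∨ ¬p1) → □□(¬p2 ∨ ¬p1)) ∨ (□p3 ∨ (¬p2 → ¬p3))):
1. ¬((□(¬p2 ∨ ¬p1) → □□(¬p2 ∨ ¬p1)) ∨ (□p3 ∨ (¬p2 → ¬p3))), 0
2. ¬(□(¬p2 ∨ ¬p1) → □□(¬p2 ∨ ¬p1)), 0
3. ¬(□p3 ∨ (¬p2 → ¬p3)), 0
4. □(¬p2 ∨ ¬p1), 0
5. ¬□□(¬p2 ∨ ¬p1), 0
6. ¬□p3, 0
7. ¬(¬p2 → ¬p3), 0
8. ¬p2, 0
9. p3, 0
10. ¬p2 ∨ ¬p1, 0
11. ¬p1, 0
12. ¬□(¬p2 ∨ ¬p1), 1
13. ¬p2 ∨ ¬p1, 1
14. ¬p1, 1
15. ¬p3, 2
16. ¬p2 ∨ ¬p1, 2
17. ¬p1, 2
18. ¬(¬p2 ∨ ¬p1), 3
19. p2, 3
20. p1, 3
21. ¬p2 ∨ ¬p1, 3
22. ¬p1, 3
Accessibility: 0R0, 0R1, 0R2, 0R3, 1R1, 1R3, 2R2, 3R3
Branch closes: p1 and ¬p1 both at 3.
Every branch closes (one shown): valid in S4, hence also in S5 (every theorem of S4 is a theorem of S5).

S4, S5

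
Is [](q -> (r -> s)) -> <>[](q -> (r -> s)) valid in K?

Invalid (countermodel exists)

Tableau for the negation ~([](q -> (r -> s)) -> <>[](q -> (r -> s))):
1. ~([](q -> (r -> s)) -> <>[](q -> (r -> s))), w0
2. [](q -> (r -> s)), w0
3. ~<>[](q -> (r -> s)), w0
The negation has an open branch (countermodel exists).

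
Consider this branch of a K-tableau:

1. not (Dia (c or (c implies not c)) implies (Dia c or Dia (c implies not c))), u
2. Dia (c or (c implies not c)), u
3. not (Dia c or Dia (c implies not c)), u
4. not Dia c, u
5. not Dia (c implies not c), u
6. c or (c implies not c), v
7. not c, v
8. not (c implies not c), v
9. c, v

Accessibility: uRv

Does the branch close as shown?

Closed

Both c and not c appear at v.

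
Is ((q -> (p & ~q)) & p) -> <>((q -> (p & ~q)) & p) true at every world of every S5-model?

Tableau for the negation ~(((q -> (p & ~q)) & p) -> <>((q -> (p & ~q)) & p)):
1. ~(((q -> (p & ~q)) & p) -> <>((q -> (p & ~q)) & p)), w0
2. (q -> (p & ~q)) & p, w0
3. ~<>((q -> (p & ~q)) & p), w0
4. q -> (p & ~q), w0
5. p, w0
6. ~((q -> (p & ~q)) & p), w0
7. p & ~q, w0
8. ~q, w0
9. ~(q -> (p & ~q)), w0
10. q, w0
11. ~(p & ~q), w0
Accessibility: w0Rw0
Branch closes: q and ~q both at w0.
Every branch of the negation's tableau closes; the branch above is one of them.

Valid in S5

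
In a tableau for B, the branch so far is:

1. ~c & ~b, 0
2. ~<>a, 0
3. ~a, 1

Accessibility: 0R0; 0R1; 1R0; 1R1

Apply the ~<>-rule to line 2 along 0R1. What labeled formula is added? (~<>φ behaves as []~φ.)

~a, 1

~<>φ behaves as []~φ: propagate the negated body to each accessible world.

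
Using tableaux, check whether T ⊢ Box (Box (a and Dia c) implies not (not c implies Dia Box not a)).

Tableau for the negation not Box (Box (a and Dia c) implies not (not c implies Dia Box not a)):
1. not Box (Box (a and Dia c) implies not (not c implies Dia Box not a)), w0
2. not (Box (a and Dia c) implies not (not c implies Dia Box not a)), w1   [neg-Box-rule on 1: fresh world w1, w0Rw1]
3. Box (a and Dia c), w1   [neg-implies-rule on 2]
4. not c implies Dia Box not a, w1   [neg-implies-rule on 2]
5. a and Dia c, w1   [Box-rule on 3 via w1Rw1]
6. a, w1   [and-rule on 5]
7. Dia c, w1   [and-rule on 5]
8. c, w1   [implies-rule on 4 (branches; this branch)]
9. c, w2   [Dia-rule on 7: fresh world w2, w1Rw2]
10. a and Dia c, w2   [Box-rule on 3 via w1Rw2]
11. a, w2   [and-rule on 10]
12. Dia c, w2   [and-rule on 10]
13. c, w3   [Dia-rule on 12: fresh world w3, w2Rw3]
Accessibility: w0Rw0, w0Rw1, w1Rw1, w1Rw2, w2Rw2, w2Rw3, w3Rw3
The negation has an open branch (countermodel exists).

Invalid (countermodel exists)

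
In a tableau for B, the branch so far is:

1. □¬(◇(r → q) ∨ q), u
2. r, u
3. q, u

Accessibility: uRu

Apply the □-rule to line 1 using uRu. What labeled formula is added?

¬(◇(r → q) ∨ q), u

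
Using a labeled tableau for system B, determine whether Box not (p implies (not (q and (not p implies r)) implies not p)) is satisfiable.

Yes, satisfiable

1. Box not (p implies (not (q and (not p implies r)) implies not p)), w0
2. not (p implies (not (q and (not p implies r)) implies not p)), w0
3. p, w0
4. not (not (q and (not p implies r)) implies not p), w0
5. not (q and (not p implies r)), w0
6. not q, w0
Accessibility: w0Rw0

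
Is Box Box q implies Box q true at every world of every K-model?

No, not valid

Tableau for the negation not (Box Box q implies Box q):
1. not (Box Box q implies Box q), 0
2. Box Box q, 0
3. not Box q, 0
4. not q, 1
5. Box q, 1
Accessibility: 0R1
The negation has an open branch (countermodel exists).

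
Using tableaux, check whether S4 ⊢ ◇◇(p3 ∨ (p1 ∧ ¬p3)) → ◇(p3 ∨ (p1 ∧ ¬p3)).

Tableau for the negation ¬(◇◇(p3 ∨ (p1 ∧ ¬p3)) → ◇(p3 ∨ (p1 ∧ ¬p3))):
1. ¬(◇◇(p3 ∨ (p1 ∧ ¬p3)) → ◇(p3 ∨ (p1 ∧ ¬p3))), 0
2. ◇◇(p3 ∨ (p1 ∧ ¬p3)), 0
3. ¬◇(p3 ∨ (p1 ∧ ¬p3)), 0
4. ¬(p3 ∨ (p1 ∧ ¬p3)), 0
5. ¬p3, 0
6. ¬(p1 ∧ ¬p3), 0
7. ¬p1, 0
8. ◇(p3 ∨ (p1 ∧ ¬p3)), 1
9. ¬(p3 ∨ (p1 ∧ ¬p3)), 1
10. ¬p3, 1
11. ¬(p1 ∧ ¬p3), 1
12. ¬p1, 1
13. p3 ∨ (p1 ∧ ¬p3), 2
14. ¬(p3 ∨ (p1 ∧ ¬p3)), 2
15. ¬p3, 2
16. ¬(p1 ∧ ¬p3), 2
17. p1 ∧ ¬p3, 2
18. p1, 2
19. p3, 2
Accessibility: 0R0, 0R1, 0R2, 1R1, 1R2, 2R2
Branch closes: p3 and ¬p3 both at 2.
Every branch of the negation's tableau closes; the branch above is one of them.

Valid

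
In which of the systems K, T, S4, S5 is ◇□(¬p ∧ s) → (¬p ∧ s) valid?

S5

S5-tableau for the negation ¬(◇□(¬p ∧ s) → (¬p ∧ s)):
1. ¬(◇□(¬p ∧ s) → (¬p ∧ s)), u
2. ◇□(¬p ∧ s), u
3. ¬(¬p ∧ s), u
4. ¬s, u
5. □(¬p ∧ s), v
6. ¬p ∧ s, u
7. ¬p, u
8. s, u
Accessibility: uRu, uRv, vRu, vRv
Branch closes: s and ¬s both at u.
Every branch closes (one shown): valid in S5.
S4-tableau for the negation ¬(◇□(¬p ∧ s) → (¬p ∧ s)):
1. ¬(◇□(¬p ∧ s) → (¬p ∧ s)), u
2. ◇□(¬p ∧ s), u
3. ¬(¬p ∧ s), u
4. ¬s, u
5. □(¬p ∧ s), v
6. ¬p ∧ s, v
7. ¬p, v
8. s, v
Accessibility: uRu, uRv, vRv
Complete open branch: countermodel on an S4-frame, so not valid in S4, nor in K, T (the same frame is also a K-frame and a T-frame).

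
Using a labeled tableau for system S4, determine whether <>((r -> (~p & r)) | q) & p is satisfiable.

Satisfiable

1. <>((r -> (~p & r)) | q) & p, w0
2. <>((r -> (~p & r)) | q), w0
3. p, w0
4. (r -> (~p & r)) | q, w1
5. q, w1
Accessibility: w0Rw0, w0Rw1, w1Rw1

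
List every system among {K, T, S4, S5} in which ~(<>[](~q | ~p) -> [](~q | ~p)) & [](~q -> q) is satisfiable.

S5-tableau for the formula:
1. ~(<>[](~q | ~p) -> [](~q | ~p)) & [](~q -> q), w0
2. ~(<>[](~q | ~p) -> [](~q | ~p)), w0
3. [](~q -> q), w0
4. <>[](~q | ~p), w0
5. ~[](~q | ~p), w0
6. ~q -> q, w0
7. q, w0
8. [](~q | ~p), w1
9. ~q -> q, w1
10. ~q | ~p, w0
11. ~q | ~p, w1
12. q, w1
13. ~p, w0
14. ~p, w1
15. ~(~q | ~p), w2
16. q, w2
17. p, w2
18. ~q -> q, w2
19. ~q | ~p, w2
20. ~p, w2
Accessibility: w0Rw0, w0Rw1, w0Rw2, w1Rw0, w1Rw1, w1Rw2, w2Rw0, w2Rw1, w2Rw2
Branch closes: p and ~p both at w2.
Every branch closes (one shown): unsatisfiable in S5.
S4-tableau for the formula:
1. ~(<>[](~q | ~p) -> [](~q | ~p)) & [](~q -> q), w0
2. ~(<>[](~q | ~p) -> [](~q | ~p)), w0
3. [](~q -> q), w0
4. <>[](~q | ~p), w0
5. ~[](~q | ~p), w0
6. ~q -> q, w0
7. q, w0
8. [](~q | ~p), w1
9. ~q -> q, w1
10. ~q | ~p, w1
11. q, w1
12. ~p, w1
13. ~(~q | ~p), w2
14. q, w2
15. p, w2
16. ~q -> q, w2
Accessibility: w0Rw0, w0Rw1, w0Rw2, w1Rw1, w2Rw2
Complete open branch: satisfiable in S4, hence also in K, T (this S4-model is also a K-model and a T-model).

K, T, S4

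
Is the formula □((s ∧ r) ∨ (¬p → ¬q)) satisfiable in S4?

Yes, satisfiable

1. □((s ∧ r) ∨ (¬p → ¬q)), w0
2. (s ∧ r) ∨ (¬p → ¬q), w0
3. ¬p → ¬q, w0
4. ¬q, w0
Accessibility: w0Rw0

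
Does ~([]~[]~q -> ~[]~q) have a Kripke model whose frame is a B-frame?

1. ~([]~[]~q -> ~[]~q), 0
2. []~[]~q, 0   [~->-rule on 1]
3. []~q, 0   [~->-rule on 1]
4. ~[]~q, 0   [[]-rule on 2 via 0R0]
5. ~q, 0   [[]-rule on 3 via 0R0]
6. q, 1   [~[]-rule on 4: fresh world 1, 0R1]
7. ~[]~q, 1   [[]-rule on 2 via 0R1]
8. ~q, 1   [[]-rule on 3 via 0R1]
Accessibility: 0R0, 0R1, 1R0, 1R1
Branch closes: q and ~q both at 1.
(One branch shown.) All branches close.

No, unsatisfiable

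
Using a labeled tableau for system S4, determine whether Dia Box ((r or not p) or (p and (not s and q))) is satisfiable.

Satisfiable

1. Dia Box ((r or not p) or (p and (not s and q))), w0
2. Box ((r or not p) or (p and (not s and q))), w1
3. (r or not p) or (p and (not s and q)), w1
4. p and (not s and q), w1
5. p, w1
6. not s and q, w1
7. not s, w1
8. q, w1
Accessibility: w0Rw0, w0Rw1, w1Rw1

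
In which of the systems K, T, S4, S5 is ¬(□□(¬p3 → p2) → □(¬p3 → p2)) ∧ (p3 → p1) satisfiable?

K

T-tableau for the formula:
1. ¬(□□(¬p3 → p2) → □(¬p3 → p2)) ∧ (p3 → p1), 0
2. ¬(□□(¬p3 → p2) → □(¬p3 → p2)), 0   [∧-rule on 1]
3. p3 → p1, 0   [∧-rule on 1]
4. □□(¬p3 → p2), 0   [¬→-rule on 2]
5. ¬□(¬p3 → p2), 0   [¬→-rule on 2]
6. □(¬p3 → p2), 0   [□-rule on 4 via 0R0]
7. ¬p3 → p2, 0   [□-rule on 6 via 0R0]
8. p1, 0   [→-rule on 3 (branches; this branch)]
9. p2, 0   [→-rule on 7 (branches; this branch)]
10. ¬(¬p3 → p2), 1   [¬□-rule on 5: fresh world 1, 0R1]
11. ¬p3, 1   [¬→-rule on 10]
12. ¬p2, 1   [¬→-rule on 10]
13. □(¬p3 → p2), 1   [□-rule on 4 via 0R1]
14. ¬p3 → p2, 1   [□-rule on 6 via 0R1]
15. p2, 1   [→-rule on 14 (branches; this branch)]
Accessibility: 0R0, 0R1, 1R1
Branch closes: p2 and ¬p2 both at 1.
Every branch closes (one shown): unsatisfiable in T, hence also in S4, S5 (every S4/S5-frame is a T-frame).
K-tableau for the formula:
1. ¬(□□(¬p3 → p2) → □(¬p3 → p2)) ∧ (p3 → p1), 0
2. ¬(□□(¬p3 → p2) → □(¬p3 → p2)), 0   [∧-rule on 1]
3. p3 → p1, 0   [∧-rule on 1]
4. □□(¬p3 → p2), 0   [¬→-rule on 2]
5. ¬□(¬p3 → p2), 0   [¬→-rule on 2]
6. p1, 0   [→-rule on 3 (branches; this branch)]
7. ¬(¬p3 → p2), 1   [¬□-rule on 5: fresh world 1, 0R1]
8. ¬p3, 1   [¬→-rule on 7]
9. ¬p2, 1   [¬→-rule on 7]
10. □(¬p3 → p2), 1   [□-rule on 4 via 0R1]
Accessibility: 0R1
Complete open branch: satisfiable in K.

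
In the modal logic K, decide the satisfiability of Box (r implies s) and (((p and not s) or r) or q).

1. Box (r implies s) and (((p and not s) or r) or q), 0
2. Box (r implies s), 0
3. ((p and not s) or r) or q, 0
4. q, 0

Satisfiable (open branch found)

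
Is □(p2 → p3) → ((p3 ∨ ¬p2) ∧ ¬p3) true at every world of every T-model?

Tableau for the negation ¬(□(p2 → p3) → ((p3 ∨ ¬p2) ∧ ¬p3)):
1. ¬(□(p2 → p3) → ((p3 ∨ ¬p2) ∧ ¬p3)), w0
2. □(p2 → p3), w0
3. ¬((p3 ∨ ¬p2) ∧ ¬p3), w0
4. p2 → p3, w0
5. p3, w0
Accessibility: w0Rw0
The negation has an open branch (countermodel exists).

Invalid (countermodel exists)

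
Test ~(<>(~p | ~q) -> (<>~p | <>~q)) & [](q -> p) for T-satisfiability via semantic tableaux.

No, unsatisfiable

1. ~(<>(~p | ~q) -> (<>~p | <>~q)) & [](q -> p), u
2. ~(<>(~p | ~q) -> (<>~p | <>~q)), u
3. [](q -> p), u
4. <>(~p | ~q), u
5. ~(<>~p | <>~q), u
6. ~<>~p, u
7. ~<>~q, u
8. q -> p, u
9. p, u
10. q, u
11. ~p | ~q, v
12. q -> p, v
13. p, v
14. q, v
15. ~q, v
Accessibility: uRu, uRv, vRv
Branch closes: q and ~q both at v.
Every branch closes; the branch above is one of them.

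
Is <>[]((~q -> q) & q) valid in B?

Not valid

Tableau for the negation ~<>[]((~q -> q) & q):
1. ~<>[]((~q -> q) & q), w0
2. ~[]((~q -> q) & q), w0
3. ~((~q -> q) & q), w1
4. ~[]((~q -> q) & q), w1
5. ~q, w1
6. ~((~q -> q) & q), w2
7. ~q, w2
Accessibility: w0Rw0, w0Rw1, w1Rw0, w1Rw1, w1Rw2, w2Rw1, w2Rw2
The negation has an open branch (countermodel exists).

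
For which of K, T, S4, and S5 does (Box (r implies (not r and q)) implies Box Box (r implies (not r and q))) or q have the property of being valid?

T-tableau for the negation not ((Box (r implies (not r and q)) implies Box Box (r implies (not r and q))) or q):
1. not ((Box (r implies (not r and q)) implies Box Box (r implies (not r and q))) or q), 0
2. not (Box (r implies (not r and q)) implies Box Box (r implies (not r and q))), 0
3. not q, 0
4. Box (r implies (not r and q)), 0
5. not Box Box (r implies (not r and q)), 0
6. r implies (not r and q), 0
7. not r, 0
8. not Box (r implies (not r and q)), 1
9. r implies (not r and q), 1
10. not r and q, 1
11. not r, 1
12. q, 1
13. not (r implies (not r and q)), 2
14. r, 2
15. not (not r and q), 2
16. not q, 2
Accessibility: 0R0, 0R1, 1R1, 1R2, 2R2
Complete open branch: countermodel on a T-frame, so not valid in T, nor in K (the same frame is also a K-frame).
S4-tableau for the negation not ((Box (r implies (not r and q)) implies Box Box (r implies (not r and q))) or q):
1. not ((Box (r implies (not r and q)) implies Box Box (r implies (not r and q))) or q), 0
2. not (Box (r implies (not r and q)) implies Box Box (r implies (not r and q))), 0
3. not q, 0
4. Box (r implies (not r and q)), 0
5. not Box Box (r implies (not r and q)), 0
6. r implies (not r and q), 0
7. not r, 0
8. not Box (r implies (not r and q)), 1
9. r implies (not r and q), 1
10. not r and q, 1
11. not r, 1
12. q, 1
13. not (r implies (not r and q)), 2
14. r, 2
15. not (not r and q), 2
16. r implies (not r and q), 2
17. not q, 2
18. not r and q, 2
19. not r, 2
20. q, 2
Accessibility: 0R0, 0R1, 0R2, 1R1, 1R2, 2R2
Branch closes: r and not r both at 2.
Every branch closes (one shown): valid in S4, hence also in S5 (every theorem of S4 is a theorem of S5).

S4, S5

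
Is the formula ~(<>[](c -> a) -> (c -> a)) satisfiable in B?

1. ~(<>[](c -> a) -> (c -> a)), u
2. <>[](c -> a), u
3. ~(c -> a), u
4. c, u
5. ~a, u
6. [](c -> a), v
7. c -> a, u
8. c -> a, v
9. a, u
Accessibility: uRu, uRv, vRu, vRv
Branch closes: a and ~a both at u.
Every branch closes; the branch above is one of them.

Unsatisfiable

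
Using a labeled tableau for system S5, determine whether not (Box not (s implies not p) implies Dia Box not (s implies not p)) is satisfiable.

Unsatisfiable

1. not (Box not (s implies not p) implies Dia Box not (s implies not p)), 0
2. Box not (s implies not p), 0   [neg-implies-rule on 1]
3. not Dia Box not (s implies not p), 0   [neg-implies-rule on 1]
4. not (s implies not p), 0   [Box-rule on 2 via 0R0]
5. s, 0   [neg-implies-rule on 4]
6. p, 0   [neg-implies-rule on 4]
7. not Box not (s implies not p), 0   [neg-Dia-rule on 3 via 0R0]
8. s implies not p, 1   [neg-Box-rule on 7: fresh world 1, 0R1]
9. not (s implies not p), 1   [Box-rule on 2 via 0R1]
10. s, 1   [neg-implies-rule on 9]
11. p, 1   [neg-implies-rule on 9]
12. not Box not (s implies not p), 1   [neg-Dia-rule on 3 via 0R1]
13. not p, 1   [implies-rule on 8 (branches; this branch)]
Accessibility: 0R0, 0R1, 1R0, 1R1
Branch closes: p and not p both at 1.
(One branch shown.) All branches close.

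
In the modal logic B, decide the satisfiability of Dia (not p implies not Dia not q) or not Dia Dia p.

1. Dia (not p implies not Dia not q) or not Dia Dia p, 0
2. not Dia Dia p, 0
3. not Dia p, 0
4. not p, 0
Accessibility: 0R0

Satisfiable (open branch found)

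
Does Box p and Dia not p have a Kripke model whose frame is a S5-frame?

1. Box p and Dia not p, w0
2. Box p, w0
3. Dia not p, w0
4. p, w0
5. not p, w1
6. p, w1
Accessibility: w0Rw0, w0Rw1, w1Rw0, w1Rw1
Branch closes: p and not p both at w1.
(One branch shown.) All branches close.

No, unsatisfiable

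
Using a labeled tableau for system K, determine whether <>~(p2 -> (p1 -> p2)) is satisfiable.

1. <>~(p2 -> (p1 -> p2)), 0
2. ~(p2 -> (p1 -> p2)), 1   [<>-rule on 1: fresh world 1, 0R1]
3. p2, 1   [~->-rule on 2]
4. ~(p1 -> p2), 1   [~->-rule on 2]
5. p1, 1   [~->-rule on 4]
6. ~p2, 1   [~->-rule on 4]
Accessibility: 0R1
Branch closes: p2 and ~p2 both at 1.
(One branch shown.) All branches close.

No, unsatisfiable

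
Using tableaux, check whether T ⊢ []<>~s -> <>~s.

Tableau for the negation ~([]<>~s -> <>~s):
1. ~([]<>~s -> <>~s), u
2. []<>~s, u   [~->-rule on 1]
3. ~<>~s, u   [~->-rule on 1]
4. <>~s, u   [[]-rule on 2 via uRu]
5. s, u   [~<>-rule on 3 via uRu]
6. ~s, v   [<>-rule on 4: fresh world v, uRv]
7. <>~s, v   [[]-rule on 2 via uRv]
8. s, v   [~<>-rule on 3 via uRv]
Accessibility: uRu, uRv, vRv
Branch closes: s and ~s both at v.
Every branch of the negation's tableau closes; the branch above is one of them.

Yes, valid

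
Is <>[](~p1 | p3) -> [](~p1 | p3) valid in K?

Not valid

Tableau for the negation ~(<>[](~p1 | p3) -> [](~p1 | p3)):
1. ~(<>[](~p1 | p3) -> [](~p1 | p3)), w0
2. <>[](~p1 | p3), w0   [~->-rule on 1]
3. ~[](~p1 | p3), w0   [~->-rule on 1]
4. [](~p1 | p3), w1   [<>-rule on 2: fresh world w1, w0Rw1]
5. ~(~p1 | p3), w2   [~[]-rule on 3: fresh world w2, w0Rw2]
6. p1, w2   [~|-rule on 5]
7. ~p3, w2   [~|-rule on 5]
Accessibility: w0Rw1, w0Rw2
The negation has an open branch (countermodel exists).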